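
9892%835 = 707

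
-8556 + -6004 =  - 14560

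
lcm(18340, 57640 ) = 403480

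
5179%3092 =2087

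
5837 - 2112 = 3725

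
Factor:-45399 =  - 3^1*37^1*409^1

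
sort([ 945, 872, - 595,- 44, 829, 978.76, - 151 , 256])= [ - 595, - 151, - 44 , 256,829, 872,945,978.76 ] 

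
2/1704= 1/852 = 0.00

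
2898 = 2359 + 539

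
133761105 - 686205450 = -552444345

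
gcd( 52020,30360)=60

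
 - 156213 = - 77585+- 78628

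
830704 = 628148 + 202556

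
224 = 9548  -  9324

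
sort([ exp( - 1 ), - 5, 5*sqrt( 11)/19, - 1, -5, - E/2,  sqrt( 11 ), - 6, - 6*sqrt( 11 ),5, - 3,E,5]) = [  -  6*sqrt( 11 ), - 6, - 5, - 5,  -  3, - E/2, - 1, exp( - 1), 5* sqrt( 11)/19,E, sqrt( 11), 5, 5]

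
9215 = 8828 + 387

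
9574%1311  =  397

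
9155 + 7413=16568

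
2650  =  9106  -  6456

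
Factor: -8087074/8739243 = -2^1*3^( - 2)*89^1*45433^1*971027^( - 1)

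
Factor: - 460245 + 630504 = 170259 = 3^1 * 19^1*29^1*103^1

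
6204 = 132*47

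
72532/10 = 7253+ 1/5  =  7253.20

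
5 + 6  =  11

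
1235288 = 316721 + 918567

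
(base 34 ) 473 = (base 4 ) 1030001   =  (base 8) 11401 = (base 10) 4865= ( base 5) 123430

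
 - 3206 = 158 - 3364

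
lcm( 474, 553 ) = 3318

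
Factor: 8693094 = 2^1*3^1*1448849^1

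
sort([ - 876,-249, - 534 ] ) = [ - 876, - 534, - 249]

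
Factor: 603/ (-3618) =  - 1/6 = - 2^( - 1 )*3^ (  -  1) 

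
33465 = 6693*5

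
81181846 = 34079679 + 47102167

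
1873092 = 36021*52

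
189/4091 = 189/4091 = 0.05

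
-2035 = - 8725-  -  6690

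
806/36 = 22  +  7/18 = 22.39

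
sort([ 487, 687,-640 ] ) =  [  -  640,487,687]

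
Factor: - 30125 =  - 5^3* 241^1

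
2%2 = 0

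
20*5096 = 101920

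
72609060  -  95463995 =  - 22854935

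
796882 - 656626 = 140256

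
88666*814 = 72174124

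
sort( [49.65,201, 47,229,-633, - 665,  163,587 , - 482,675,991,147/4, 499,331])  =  [ - 665,  -  633, - 482, 147/4, 47,49.65, 163,  201,  229,  331,  499, 587,675, 991]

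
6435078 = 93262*69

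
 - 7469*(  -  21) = 156849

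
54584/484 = 112  +  94/121 = 112.78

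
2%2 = 0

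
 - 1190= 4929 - 6119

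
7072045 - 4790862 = 2281183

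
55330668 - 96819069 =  - 41488401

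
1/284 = 1/284 = 0.00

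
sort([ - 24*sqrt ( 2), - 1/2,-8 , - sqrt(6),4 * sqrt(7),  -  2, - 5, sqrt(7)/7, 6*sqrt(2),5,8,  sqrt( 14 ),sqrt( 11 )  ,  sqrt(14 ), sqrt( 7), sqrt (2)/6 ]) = [ - 24*sqrt( 2 ), - 8, - 5, - sqrt( 6 ), - 2,-1/2, sqrt(2)/6, sqrt ( 7)/7, sqrt(7),sqrt( 11),  sqrt(14),sqrt (14),  5,8,6 * sqrt(  2), 4*sqrt (7 )]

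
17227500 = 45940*375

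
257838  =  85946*3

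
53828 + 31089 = 84917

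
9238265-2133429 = 7104836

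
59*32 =1888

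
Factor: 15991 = 15991^1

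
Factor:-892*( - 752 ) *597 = 400458048  =  2^6*3^1*47^1*199^1*223^1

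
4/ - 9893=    - 4/9893=- 0.00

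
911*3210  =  2924310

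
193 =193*1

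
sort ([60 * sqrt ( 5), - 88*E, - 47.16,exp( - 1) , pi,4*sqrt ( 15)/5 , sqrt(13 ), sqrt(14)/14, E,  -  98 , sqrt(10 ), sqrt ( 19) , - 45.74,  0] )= [ - 88*E , - 98,- 47.16, - 45.74, 0,sqrt(14)/14,exp ( - 1), E,4*sqrt(15)/5, pi , sqrt(10) , sqrt(13), sqrt( 19 ) , 60*sqrt( 5)]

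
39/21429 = 13/7143 = 0.00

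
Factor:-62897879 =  - 11^1*1427^1*4007^1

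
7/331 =7/331 = 0.02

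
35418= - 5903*(-6) 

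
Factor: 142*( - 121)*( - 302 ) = 5188964 = 2^2*11^2*71^1*151^1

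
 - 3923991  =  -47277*83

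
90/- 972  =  - 5/54 = -  0.09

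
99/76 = 1 + 23/76 = 1.30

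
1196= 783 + 413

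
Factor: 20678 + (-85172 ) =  - 64494 = -2^1*3^2*3583^1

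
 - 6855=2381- 9236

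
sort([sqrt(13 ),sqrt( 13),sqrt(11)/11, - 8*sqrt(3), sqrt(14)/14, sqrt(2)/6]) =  [  -  8*sqrt( 3), sqrt( 2) /6,sqrt (14 ) /14, sqrt(11)/11,  sqrt(13),sqrt(13 )]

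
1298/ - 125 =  - 11+77/125  =  - 10.38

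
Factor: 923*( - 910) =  - 839930 = -  2^1*5^1 * 7^1*13^2* 71^1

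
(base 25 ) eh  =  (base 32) bf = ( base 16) 16f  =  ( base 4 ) 11233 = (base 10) 367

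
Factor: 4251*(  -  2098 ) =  - 2^1*3^1*13^1*109^1*1049^1=- 8918598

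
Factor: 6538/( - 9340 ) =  - 2^( - 1)*5^ ( - 1 )*7^1 = -  7/10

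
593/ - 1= - 593/1 = -593.00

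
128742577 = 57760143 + 70982434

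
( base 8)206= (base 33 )42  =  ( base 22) 62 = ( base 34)3W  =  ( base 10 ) 134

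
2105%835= 435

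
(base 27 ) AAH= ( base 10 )7577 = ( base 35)66h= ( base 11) 5769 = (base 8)16631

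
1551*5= 7755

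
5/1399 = 5/1399  =  0.00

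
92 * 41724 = 3838608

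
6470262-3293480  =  3176782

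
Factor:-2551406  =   - 2^1*11^2*13^1* 811^1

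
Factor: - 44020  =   - 2^2*5^1*31^1 * 71^1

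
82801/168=82801/168 = 492.86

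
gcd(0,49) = 49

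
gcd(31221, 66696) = 3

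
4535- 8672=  - 4137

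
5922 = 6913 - 991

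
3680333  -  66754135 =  - 63073802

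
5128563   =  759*6757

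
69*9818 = 677442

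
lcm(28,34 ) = 476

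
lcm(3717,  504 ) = 29736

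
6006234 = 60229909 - 54223675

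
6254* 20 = 125080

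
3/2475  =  1/825 = 0.00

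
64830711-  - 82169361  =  147000072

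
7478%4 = 2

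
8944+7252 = 16196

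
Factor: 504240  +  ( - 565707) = -3^1*7^1*2927^1  =  -  61467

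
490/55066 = 245/27533 = 0.01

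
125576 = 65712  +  59864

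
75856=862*88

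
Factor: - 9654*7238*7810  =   - 2^3*3^1*5^1 * 7^1*11^2*47^1*71^1*1609^1 = - 545728842120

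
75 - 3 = 72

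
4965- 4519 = 446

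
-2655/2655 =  - 1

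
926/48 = 19 + 7/24 = 19.29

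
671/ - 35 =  - 671/35 = - 19.17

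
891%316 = 259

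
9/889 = 9/889 = 0.01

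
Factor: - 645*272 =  - 175440 =- 2^4 * 3^1*5^1*17^1*43^1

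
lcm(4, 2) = 4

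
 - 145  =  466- 611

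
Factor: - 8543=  - 8543^1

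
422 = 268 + 154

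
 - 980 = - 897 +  - 83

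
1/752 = 1/752 = 0.00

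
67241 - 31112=36129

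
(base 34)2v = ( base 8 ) 143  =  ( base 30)39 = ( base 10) 99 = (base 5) 344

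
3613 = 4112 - 499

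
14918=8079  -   - 6839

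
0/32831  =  0 = 0.00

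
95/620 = 19/124 = 0.15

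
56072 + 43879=99951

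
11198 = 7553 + 3645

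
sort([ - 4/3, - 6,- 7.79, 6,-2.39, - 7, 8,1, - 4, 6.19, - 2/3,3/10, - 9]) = [ - 9, - 7.79,  -  7,-6, - 4, - 2.39,  -  4/3, - 2/3, 3/10,1,6,6.19, 8] 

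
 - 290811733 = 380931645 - 671743378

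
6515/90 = 1303/18 = 72.39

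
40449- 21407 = 19042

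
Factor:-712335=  - 3^1*5^1*13^2 *281^1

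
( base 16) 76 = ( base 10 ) 118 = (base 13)91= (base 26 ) 4E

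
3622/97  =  3622/97= 37.34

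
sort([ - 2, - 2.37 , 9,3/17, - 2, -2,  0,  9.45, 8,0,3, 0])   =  [ - 2.37, - 2, - 2,-2, 0,0,0,3/17,  3 , 8,9,  9.45 ] 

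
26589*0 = 0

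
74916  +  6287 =81203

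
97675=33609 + 64066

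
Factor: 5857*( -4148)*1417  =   - 2^2*13^1*17^1*61^1*109^1*5857^1 = - 34425782612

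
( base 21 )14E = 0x21b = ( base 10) 539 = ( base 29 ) IH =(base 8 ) 1033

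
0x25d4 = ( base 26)e8c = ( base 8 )22724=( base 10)9684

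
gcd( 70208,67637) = 1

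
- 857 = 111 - 968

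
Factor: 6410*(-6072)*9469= -2^4*3^1  *  5^1*11^1*17^1  *  23^1*557^1*641^1=-368547872880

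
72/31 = 72/31 = 2.32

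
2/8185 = 2/8185= 0.00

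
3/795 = 1/265 =0.00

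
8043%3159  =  1725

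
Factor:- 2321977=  - 7^1 * 331711^1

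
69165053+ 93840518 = 163005571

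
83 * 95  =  7885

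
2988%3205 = 2988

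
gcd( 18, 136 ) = 2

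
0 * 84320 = 0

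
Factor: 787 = 787^1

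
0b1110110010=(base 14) 4B8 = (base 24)1fa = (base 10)946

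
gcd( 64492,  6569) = 1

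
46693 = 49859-3166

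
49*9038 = 442862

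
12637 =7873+4764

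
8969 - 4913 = 4056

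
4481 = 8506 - 4025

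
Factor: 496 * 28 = 2^6*7^1*31^1 = 13888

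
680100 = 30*22670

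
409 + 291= 700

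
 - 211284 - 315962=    - 527246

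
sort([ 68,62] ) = [ 62, 68]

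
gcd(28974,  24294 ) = 6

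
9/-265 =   -  9/265=   - 0.03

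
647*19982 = 12928354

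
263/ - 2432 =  - 263/2432 = -0.11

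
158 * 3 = 474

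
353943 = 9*39327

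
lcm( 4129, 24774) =24774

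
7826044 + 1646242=9472286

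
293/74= 293/74=3.96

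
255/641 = 255/641 =0.40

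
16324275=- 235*(- 69465 ) 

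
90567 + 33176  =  123743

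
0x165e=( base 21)cke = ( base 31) 5tm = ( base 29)6ND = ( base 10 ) 5726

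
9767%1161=479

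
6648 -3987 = 2661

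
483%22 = 21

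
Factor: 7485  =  3^1*5^1*499^1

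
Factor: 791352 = 2^3 * 3^2 * 29^1*379^1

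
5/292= 5/292 = 0.02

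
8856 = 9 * 984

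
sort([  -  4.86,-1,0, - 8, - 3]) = [ - 8, - 4.86, - 3,  -  1,0]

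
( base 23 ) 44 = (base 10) 96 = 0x60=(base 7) 165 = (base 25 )3l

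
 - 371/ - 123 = 371/123 =3.02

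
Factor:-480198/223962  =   - 491/229 = - 229^(-1)*491^1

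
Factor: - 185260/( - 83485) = 628/283 = 2^2*157^1*283^( - 1) 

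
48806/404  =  24403/202  =  120.81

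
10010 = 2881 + 7129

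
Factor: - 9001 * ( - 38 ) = 2^1*19^1*9001^1 = 342038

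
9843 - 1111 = 8732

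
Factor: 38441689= 11^1*13^1*268823^1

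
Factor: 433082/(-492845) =-2^1*5^( - 1)*13^1*241^( -1 )*  409^( - 1 )*16657^1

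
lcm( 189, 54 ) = 378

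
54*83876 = 4529304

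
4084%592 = 532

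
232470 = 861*270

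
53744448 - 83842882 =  - 30098434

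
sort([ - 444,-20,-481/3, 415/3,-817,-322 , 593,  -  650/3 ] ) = [ - 817,-444,-322,  -  650/3,-481/3, - 20,415/3, 593 ] 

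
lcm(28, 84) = 84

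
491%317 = 174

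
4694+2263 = 6957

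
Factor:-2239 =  - 2239^1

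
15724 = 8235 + 7489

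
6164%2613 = 938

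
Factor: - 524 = -2^2*131^1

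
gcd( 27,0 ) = 27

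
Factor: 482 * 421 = 202922 = 2^1*241^1*421^1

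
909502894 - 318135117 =591367777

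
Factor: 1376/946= 2^4*11^( - 1 ) = 16/11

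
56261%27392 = 1477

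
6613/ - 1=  - 6613/1= -6613.00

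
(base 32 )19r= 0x53B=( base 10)1339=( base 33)17J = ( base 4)110323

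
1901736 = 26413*72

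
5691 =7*813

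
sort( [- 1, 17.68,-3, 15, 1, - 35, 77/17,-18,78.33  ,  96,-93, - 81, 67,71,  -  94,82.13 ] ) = [-94, - 93,- 81,-35,  -  18, - 3,-1, 1, 77/17,15, 17.68,67,  71,  78.33,82.13, 96] 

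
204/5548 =51/1387 =0.04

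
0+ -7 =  - 7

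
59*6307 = 372113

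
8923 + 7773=16696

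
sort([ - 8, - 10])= [  -  10 , - 8 ] 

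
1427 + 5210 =6637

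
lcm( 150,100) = 300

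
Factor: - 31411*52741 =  - 13^1*101^1*311^1*4057^1 =- 1656647551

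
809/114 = 809/114 = 7.10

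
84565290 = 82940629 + 1624661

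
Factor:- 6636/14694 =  - 14/31= - 2^1*7^1*31^( - 1 )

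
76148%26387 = 23374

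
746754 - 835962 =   -  89208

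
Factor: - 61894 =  - 2^1*7^1 * 4421^1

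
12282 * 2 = 24564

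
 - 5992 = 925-6917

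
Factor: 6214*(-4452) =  - 27664728 = - 2^3*3^1 * 7^1*13^1 * 53^1*239^1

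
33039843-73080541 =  -40040698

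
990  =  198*5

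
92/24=23/6 = 3.83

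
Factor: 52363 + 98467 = 2^1*5^1*15083^1 = 150830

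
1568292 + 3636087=5204379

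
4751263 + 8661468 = 13412731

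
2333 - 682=1651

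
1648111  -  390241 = 1257870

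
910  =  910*1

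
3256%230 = 36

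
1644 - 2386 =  - 742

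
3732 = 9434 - 5702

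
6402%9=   3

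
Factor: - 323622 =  - 2^1 * 3^3*13^1 * 461^1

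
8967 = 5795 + 3172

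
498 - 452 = 46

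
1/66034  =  1/66034 = 0.00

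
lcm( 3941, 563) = 3941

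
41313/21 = 1967 + 2/7 = 1967.29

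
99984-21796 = 78188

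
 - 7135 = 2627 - 9762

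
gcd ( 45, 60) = 15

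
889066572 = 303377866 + 585688706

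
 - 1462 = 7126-8588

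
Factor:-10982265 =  - 3^1*5^1*7^1 * 104593^1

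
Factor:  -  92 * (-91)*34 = 284648 = 2^3*7^1 * 13^1*17^1*23^1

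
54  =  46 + 8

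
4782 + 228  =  5010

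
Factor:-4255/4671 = -3^(-3) * 5^1*23^1 * 37^1 * 173^ (  -  1 ) 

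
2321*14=32494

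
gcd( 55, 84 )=1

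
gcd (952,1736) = 56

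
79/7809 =79/7809 = 0.01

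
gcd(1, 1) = 1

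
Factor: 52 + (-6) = 46 =2^1*23^1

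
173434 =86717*2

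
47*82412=3873364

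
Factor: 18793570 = 2^1*5^1*1879357^1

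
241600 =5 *48320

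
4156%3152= 1004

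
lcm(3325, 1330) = 6650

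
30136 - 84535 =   -  54399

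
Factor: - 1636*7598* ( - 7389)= 91847693592=2^3 * 3^2 * 29^1*131^1*409^1*821^1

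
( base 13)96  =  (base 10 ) 123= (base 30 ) 43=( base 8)173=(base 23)58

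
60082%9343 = 4024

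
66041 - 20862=45179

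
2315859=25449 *91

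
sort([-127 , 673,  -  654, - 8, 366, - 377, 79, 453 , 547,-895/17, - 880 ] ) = [-880, - 654,  -  377, - 127,-895/17,- 8, 79, 366  ,  453, 547,673] 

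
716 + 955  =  1671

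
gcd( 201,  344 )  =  1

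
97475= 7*13925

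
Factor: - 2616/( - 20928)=2^(-3)= 1/8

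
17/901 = 1/53=0.02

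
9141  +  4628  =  13769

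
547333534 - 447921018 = 99412516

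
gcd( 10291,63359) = 1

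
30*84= 2520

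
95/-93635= - 19/18727=- 0.00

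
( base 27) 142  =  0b1101000111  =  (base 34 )on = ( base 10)839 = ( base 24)1an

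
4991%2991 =2000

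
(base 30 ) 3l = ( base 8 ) 157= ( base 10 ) 111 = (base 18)63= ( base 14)7d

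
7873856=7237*1088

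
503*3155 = 1586965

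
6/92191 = 6/92191 = 0.00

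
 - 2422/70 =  - 35 + 2/5 = -34.60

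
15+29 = 44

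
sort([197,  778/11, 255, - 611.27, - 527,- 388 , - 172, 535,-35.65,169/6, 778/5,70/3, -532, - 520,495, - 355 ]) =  [- 611.27,-532, - 527,- 520, - 388, - 355, - 172, - 35.65, 70/3,169/6,778/11,778/5, 197, 255, 495,  535] 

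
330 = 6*55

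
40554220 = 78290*518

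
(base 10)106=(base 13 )82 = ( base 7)211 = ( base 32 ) 3a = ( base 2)1101010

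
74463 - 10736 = 63727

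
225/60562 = 225/60562 =0.00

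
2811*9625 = 27055875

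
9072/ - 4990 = -4536/2495 =- 1.82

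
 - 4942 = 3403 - 8345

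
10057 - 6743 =3314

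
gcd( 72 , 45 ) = 9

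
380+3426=3806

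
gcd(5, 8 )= 1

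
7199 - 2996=4203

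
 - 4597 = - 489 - 4108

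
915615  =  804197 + 111418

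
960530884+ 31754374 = 992285258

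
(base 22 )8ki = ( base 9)5841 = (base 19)BIH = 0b1000011101010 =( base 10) 4330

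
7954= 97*82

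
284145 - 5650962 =-5366817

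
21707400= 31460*690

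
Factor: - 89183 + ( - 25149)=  - 114332 = - 2^2 * 101^1 *283^1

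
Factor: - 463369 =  - 17^1 * 97^1* 281^1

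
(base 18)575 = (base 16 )6D7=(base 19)4g3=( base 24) 30N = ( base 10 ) 1751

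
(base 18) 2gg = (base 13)583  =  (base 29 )13o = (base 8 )1670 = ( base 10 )952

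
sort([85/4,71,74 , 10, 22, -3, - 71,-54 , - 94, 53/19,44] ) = [ - 94, - 71, - 54,  -  3,53/19,10,  85/4,22,  44,  71 , 74 ] 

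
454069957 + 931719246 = 1385789203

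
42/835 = 42/835 = 0.05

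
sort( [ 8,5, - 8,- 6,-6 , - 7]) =[ - 8, - 7, - 6, - 6, 5, 8]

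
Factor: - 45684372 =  - 2^2*3^1*17^1*239^1*937^1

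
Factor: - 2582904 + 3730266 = 1147362 = 2^1 * 3^1 * 191227^1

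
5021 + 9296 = 14317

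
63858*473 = 30204834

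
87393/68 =87393/68 =1285.19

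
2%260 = 2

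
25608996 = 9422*2718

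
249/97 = 2 + 55/97= 2.57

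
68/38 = 1  +  15/19  =  1.79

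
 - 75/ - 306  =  25/102= 0.25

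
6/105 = 2/35 = 0.06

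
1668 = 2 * 834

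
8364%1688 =1612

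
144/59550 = 24/9925 = 0.00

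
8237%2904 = 2429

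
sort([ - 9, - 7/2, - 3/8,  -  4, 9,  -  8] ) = [-9 ,-8, - 4, - 7/2, - 3/8,9]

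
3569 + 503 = 4072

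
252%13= 5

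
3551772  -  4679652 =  - 1127880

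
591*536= 316776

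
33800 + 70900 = 104700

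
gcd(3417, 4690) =67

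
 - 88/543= - 1+455/543=- 0.16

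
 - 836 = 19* (-44)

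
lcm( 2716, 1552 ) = 10864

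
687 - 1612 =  - 925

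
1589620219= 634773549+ 954846670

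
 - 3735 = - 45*83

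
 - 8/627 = - 1 + 619/627=- 0.01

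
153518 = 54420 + 99098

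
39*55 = 2145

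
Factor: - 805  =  -5^1*7^1  *23^1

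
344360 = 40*8609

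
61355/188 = 61355/188 = 326.36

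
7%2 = 1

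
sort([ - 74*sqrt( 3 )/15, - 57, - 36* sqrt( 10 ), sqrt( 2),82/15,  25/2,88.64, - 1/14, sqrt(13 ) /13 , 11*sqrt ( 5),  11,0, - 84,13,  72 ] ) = [ -36*sqrt( 10), - 84, - 57, - 74 * sqrt( 3)/15, - 1/14, 0,sqrt ( 13 )/13, sqrt( 2) , 82/15,11,25/2 , 13,11*sqrt( 5), 72,88.64]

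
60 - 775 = - 715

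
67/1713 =67/1713= 0.04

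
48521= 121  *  401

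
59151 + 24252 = 83403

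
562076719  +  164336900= 726413619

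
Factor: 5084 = 2^2 * 31^1*41^1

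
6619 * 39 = 258141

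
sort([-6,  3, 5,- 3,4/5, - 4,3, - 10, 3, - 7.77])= [ - 10,  -  7.77, - 6, - 4 ,-3 , 4/5,  3,3 , 3, 5] 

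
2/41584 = 1/20792 = 0.00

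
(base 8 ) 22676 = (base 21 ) 10J2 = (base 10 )9662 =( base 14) 3742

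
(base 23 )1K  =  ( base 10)43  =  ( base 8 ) 53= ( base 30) 1D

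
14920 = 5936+8984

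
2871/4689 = 319/521 = 0.61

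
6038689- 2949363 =3089326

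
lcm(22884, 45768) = 45768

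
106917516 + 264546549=371464065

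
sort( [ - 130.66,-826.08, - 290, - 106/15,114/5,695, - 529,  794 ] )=[  -  826.08, - 529, - 290, - 130.66, - 106/15,  114/5, 695, 794]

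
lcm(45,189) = 945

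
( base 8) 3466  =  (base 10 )1846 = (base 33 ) 1MV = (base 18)5CA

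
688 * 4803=3304464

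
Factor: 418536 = 2^3*3^2*5813^1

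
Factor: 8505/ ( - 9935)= - 1701/1987 = - 3^5*7^1*1987^( - 1)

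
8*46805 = 374440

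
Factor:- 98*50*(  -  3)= 14700=2^2*3^1*5^2*7^2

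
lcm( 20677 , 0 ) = 0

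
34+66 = 100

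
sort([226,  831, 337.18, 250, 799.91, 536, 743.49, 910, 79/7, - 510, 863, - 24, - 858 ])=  [ - 858, -510, - 24,  79/7,  226,  250, 337.18,536, 743.49,  799.91,831,  863, 910]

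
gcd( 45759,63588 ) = 21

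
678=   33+645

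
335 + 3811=4146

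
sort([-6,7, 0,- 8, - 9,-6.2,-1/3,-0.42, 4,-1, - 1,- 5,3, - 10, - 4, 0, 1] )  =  [-10, - 9, -8, - 6.2, - 6, - 5  , - 4, - 1,-1,- 0.42,-1/3, 0, 0,  1,3, 4 , 7 ] 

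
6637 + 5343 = 11980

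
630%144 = 54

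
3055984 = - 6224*( - 491 )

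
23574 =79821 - 56247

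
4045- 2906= 1139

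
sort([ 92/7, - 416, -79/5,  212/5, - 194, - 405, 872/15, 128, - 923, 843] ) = [ - 923 , - 416,-405, - 194,-79/5, 92/7, 212/5 , 872/15, 128, 843]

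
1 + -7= - 6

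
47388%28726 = 18662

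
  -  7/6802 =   -  1 + 6795/6802 =- 0.00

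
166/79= 166/79 = 2.10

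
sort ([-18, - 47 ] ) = [ - 47, - 18 ] 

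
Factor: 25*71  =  5^2*71^1 = 1775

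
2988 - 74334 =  - 71346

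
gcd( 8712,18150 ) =726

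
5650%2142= 1366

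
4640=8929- 4289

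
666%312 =42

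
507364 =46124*11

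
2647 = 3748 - 1101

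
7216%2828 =1560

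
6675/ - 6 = -1113 + 1/2 = - 1112.50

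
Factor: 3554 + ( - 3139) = 5^1*83^1 = 415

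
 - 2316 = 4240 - 6556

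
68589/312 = 22863/104 = 219.84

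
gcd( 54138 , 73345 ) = 1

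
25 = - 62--87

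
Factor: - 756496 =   -  2^4* 13^1*3637^1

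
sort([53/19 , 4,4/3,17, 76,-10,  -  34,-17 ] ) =[-34, - 17, - 10,4/3,  53/19,4,17, 76 ]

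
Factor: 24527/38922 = 2^ ( - 1) * 3^(-1 )*13^( - 1)  *  499^ (-1 )*24527^1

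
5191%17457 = 5191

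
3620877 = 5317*681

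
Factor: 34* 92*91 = 284648 =2^3*7^1* 13^1*17^1*23^1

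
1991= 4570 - 2579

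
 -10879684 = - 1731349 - 9148335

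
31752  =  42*756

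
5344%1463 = 955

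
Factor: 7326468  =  2^2* 3^2*113^1*1801^1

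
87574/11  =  7961 + 3/11 = 7961.27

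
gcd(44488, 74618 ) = 2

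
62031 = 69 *899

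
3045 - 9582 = - 6537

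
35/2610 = 7/522 = 0.01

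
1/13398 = 1/13398=0.00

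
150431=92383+58048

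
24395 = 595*41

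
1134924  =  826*1374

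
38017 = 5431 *7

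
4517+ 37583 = 42100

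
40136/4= 10034=10034.00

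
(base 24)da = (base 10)322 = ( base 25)cm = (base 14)190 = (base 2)101000010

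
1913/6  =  1913/6= 318.83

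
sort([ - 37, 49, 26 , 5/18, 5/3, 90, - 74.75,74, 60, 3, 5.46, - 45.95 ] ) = [ - 74.75, - 45.95 , - 37,5/18,5/3, 3,5.46,  26, 49,60,74,90 ]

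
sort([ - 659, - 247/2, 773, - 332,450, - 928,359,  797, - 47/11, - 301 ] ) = [ - 928,  -  659, - 332, - 301, - 247/2,-47/11, 359, 450, 773, 797 ] 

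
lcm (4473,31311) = 31311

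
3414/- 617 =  - 3414/617 = - 5.53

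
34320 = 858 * 40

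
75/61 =75/61= 1.23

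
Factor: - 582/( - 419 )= 2^1*3^1*97^1*419^ (-1) 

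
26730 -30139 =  - 3409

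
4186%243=55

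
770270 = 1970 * 391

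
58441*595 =34772395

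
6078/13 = 467 + 7/13=467.54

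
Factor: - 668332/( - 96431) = 2^2*7^1 * 23869^1*96431^( - 1)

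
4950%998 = 958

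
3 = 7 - 4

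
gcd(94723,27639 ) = 1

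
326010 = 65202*5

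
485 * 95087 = 46117195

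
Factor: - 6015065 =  - 5^1*7^1*89^1*1931^1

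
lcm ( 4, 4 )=4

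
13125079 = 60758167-47633088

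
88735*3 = 266205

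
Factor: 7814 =2^1*3907^1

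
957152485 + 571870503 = 1529022988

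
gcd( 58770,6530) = 6530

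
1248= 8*156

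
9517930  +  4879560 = 14397490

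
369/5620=369/5620 = 0.07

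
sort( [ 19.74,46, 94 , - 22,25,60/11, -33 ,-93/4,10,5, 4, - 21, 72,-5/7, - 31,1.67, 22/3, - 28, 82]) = [ - 33 ,-31,  -  28 , - 93/4, - 22,-21, - 5/7,1.67,  4, 5, 60/11,22/3,10, 19.74, 25,46,72, 82,  94 ]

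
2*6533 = 13066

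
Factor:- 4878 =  - 2^1* 3^2*271^1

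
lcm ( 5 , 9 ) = 45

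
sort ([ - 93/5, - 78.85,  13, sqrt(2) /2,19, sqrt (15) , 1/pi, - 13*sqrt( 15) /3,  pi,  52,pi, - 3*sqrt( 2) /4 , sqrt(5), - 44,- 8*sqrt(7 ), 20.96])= [ - 78.85, - 44, - 8*sqrt(7), - 93/5, - 13*sqrt(15) /3, - 3*sqrt(2)/4,1/pi, sqrt( 2)/2,sqrt(5) , pi, pi,sqrt ( 15), 13 , 19, 20.96,52]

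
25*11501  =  287525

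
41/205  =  1/5 = 0.20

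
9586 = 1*9586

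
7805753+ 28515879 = 36321632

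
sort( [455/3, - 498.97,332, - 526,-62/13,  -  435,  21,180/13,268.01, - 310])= [-526, - 498.97, - 435,- 310,  -  62/13,180/13, 21,  455/3,268.01, 332 ]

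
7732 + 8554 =16286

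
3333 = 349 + 2984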